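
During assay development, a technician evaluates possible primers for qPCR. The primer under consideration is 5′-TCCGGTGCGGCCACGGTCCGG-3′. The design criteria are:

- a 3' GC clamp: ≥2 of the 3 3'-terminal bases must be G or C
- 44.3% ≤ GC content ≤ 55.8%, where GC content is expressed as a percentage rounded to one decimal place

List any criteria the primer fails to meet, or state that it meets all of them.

Base counts: A=1, T=3, G=9, C=8 (length 21).
GC clamp: 3' end CGG has 3 G/C ✓
GC content: GC 17/21 = 81.0%, outside 44.3–55.8% ✗

Fails: GC content.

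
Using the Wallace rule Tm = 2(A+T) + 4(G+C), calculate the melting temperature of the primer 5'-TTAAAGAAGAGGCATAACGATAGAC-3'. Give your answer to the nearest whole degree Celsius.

Base counts: A=12, T=4, G=6, C=3 (length 25).
Tm = 2·(12+4) + 4·(6+3) = 2·16 + 4·9 = 32 + 36 = 68°C.

68°C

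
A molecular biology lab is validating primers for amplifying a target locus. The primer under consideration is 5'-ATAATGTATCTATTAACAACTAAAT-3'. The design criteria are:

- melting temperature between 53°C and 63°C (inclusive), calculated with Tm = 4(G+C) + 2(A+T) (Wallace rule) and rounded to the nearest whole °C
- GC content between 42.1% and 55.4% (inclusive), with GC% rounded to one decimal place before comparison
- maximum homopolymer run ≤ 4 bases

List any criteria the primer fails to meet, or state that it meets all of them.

Base counts: A=12, T=9, G=1, C=3 (length 25).
Tm: Tm = 2·21 + 4·4 = 58°C ✓
GC content: GC 4/25 = 16.0%, outside 42.1–55.4% ✗
homopolymer run: longest run = 3 ✓

Fails: GC content.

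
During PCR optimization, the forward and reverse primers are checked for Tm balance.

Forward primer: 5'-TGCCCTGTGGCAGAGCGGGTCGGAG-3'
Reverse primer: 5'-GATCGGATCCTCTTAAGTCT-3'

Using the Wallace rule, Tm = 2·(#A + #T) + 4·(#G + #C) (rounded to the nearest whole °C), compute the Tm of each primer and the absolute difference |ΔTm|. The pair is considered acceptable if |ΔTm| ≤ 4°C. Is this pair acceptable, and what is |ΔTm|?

|ΔTm| = 28°C; the pair is not acceptable.

Forward: A=3 T=4 G=12 C=6 → Tm = 2·7 + 4·18 = 86°C.
Reverse: A=4 T=7 G=4 C=5 → Tm = 2·11 + 4·9 = 58°C.
|ΔTm| = |86 − 58| = 28°C, > 4°C.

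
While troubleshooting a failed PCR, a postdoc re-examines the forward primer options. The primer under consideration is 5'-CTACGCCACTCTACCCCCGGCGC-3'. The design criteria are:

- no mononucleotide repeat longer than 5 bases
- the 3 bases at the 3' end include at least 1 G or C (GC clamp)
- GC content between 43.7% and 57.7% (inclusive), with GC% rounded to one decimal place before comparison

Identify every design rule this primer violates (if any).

Fails: GC content.

Base counts: A=3, T=3, G=4, C=13 (length 23).
homopolymer run: longest run = 5 ✓
GC clamp: 3' end CGC has 3 G/C ✓
GC content: GC 17/23 = 73.9%, outside 43.7–57.7% ✗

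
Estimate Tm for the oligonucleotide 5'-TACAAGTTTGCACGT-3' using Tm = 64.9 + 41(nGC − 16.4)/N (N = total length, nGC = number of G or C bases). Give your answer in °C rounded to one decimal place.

36.5°C

Base counts: A=4, T=5, G=3, C=3; G+C = 6, N = 15.
Tm = 64.9 + 41·(6 − 16.4)/15 = 64.9 + -426.40/15 = 36.5°C.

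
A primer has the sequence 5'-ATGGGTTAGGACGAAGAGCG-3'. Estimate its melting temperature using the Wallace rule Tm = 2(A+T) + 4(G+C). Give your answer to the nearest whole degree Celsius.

62°C

Base counts: A=6, T=3, G=9, C=2 (length 20).
Tm = 2·(6+3) + 4·(9+2) = 2·9 + 4·11 = 18 + 44 = 62°C.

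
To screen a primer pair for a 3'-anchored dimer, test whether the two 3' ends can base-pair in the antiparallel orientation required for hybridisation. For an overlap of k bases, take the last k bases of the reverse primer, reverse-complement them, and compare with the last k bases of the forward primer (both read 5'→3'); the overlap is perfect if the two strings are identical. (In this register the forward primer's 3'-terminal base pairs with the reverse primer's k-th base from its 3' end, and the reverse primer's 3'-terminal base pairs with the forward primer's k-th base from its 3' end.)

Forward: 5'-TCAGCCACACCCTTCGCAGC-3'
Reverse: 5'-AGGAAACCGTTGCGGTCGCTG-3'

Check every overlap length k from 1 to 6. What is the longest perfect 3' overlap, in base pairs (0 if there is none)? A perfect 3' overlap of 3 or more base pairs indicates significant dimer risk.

Last 6 bases (5'→3') — forward …CGCAGC, reverse …TCGCTG.
Reverse complement of the reverse primer's last 6 bases: CAGCGA; its first k bases are the reverse complement of the reverse primer's last k bases, so a perfect k-base overlap needs the forward primer's last k bases to equal them.
Comparing (forward last k vs required): k=1: C vs C ✓; k=2: GC vs CA ✗; k=3: AGC vs CAG ✗; k=4: CAGC vs CAGC ✓; k=5: GCAGC vs CAGCG ✗; k=6: CGCAGC vs CAGCGA ✗.
Perfect overlaps at k = 1, 4; the largest is 4.

Longest perfect overlap: 4 complementary base pairs; significant dimer risk (threshold 3).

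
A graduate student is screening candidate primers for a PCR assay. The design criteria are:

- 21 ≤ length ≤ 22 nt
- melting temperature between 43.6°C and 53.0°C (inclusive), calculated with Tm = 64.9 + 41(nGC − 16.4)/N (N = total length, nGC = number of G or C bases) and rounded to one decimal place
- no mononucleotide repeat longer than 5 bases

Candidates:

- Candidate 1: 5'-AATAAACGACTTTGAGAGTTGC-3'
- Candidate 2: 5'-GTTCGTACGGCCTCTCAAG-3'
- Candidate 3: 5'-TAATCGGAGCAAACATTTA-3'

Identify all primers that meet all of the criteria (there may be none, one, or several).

Candidate 1 (22 nt, A=8 T=6 G=5 C=3): length 22 ✓; Tm = 64.9 + 41·(8 − 16.4)/22 = 49.2°C ✓; longest run = 3 ✓ — passes.
Candidate 2 (19 nt, A=3 T=5 G=5 C=6): length 19, outside 21–22 ✗; Tm = 64.9 + 41·(11 − 16.4)/19 = 53.2°C, outside 43.6–53.0°C ✗; longest run = 2 ✓ — fails.
Candidate 3 (19 nt, A=8 T=5 G=3 C=3): length 19, outside 21–22 ✗; Tm = 64.9 + 41·(6 − 16.4)/19 = 42.5°C, outside 43.6–53.0°C ✗; longest run = 3 ✓ — fails.

Candidate 1 only.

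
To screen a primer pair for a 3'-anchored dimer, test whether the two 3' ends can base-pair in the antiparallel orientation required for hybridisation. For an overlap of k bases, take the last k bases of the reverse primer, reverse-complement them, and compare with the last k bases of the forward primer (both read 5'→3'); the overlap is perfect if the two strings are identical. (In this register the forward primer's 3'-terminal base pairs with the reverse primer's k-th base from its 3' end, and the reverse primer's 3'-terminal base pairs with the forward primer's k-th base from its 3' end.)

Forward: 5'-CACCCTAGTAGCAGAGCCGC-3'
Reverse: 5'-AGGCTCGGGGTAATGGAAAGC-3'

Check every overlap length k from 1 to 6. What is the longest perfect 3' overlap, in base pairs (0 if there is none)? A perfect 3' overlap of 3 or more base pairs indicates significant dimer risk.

Last 6 bases (5'→3') — forward …AGCCGC, reverse …GAAAGC.
Reverse complement of the reverse primer's last 6 bases: GCTTTC; its first k bases are the reverse complement of the reverse primer's last k bases, so a perfect k-base overlap needs the forward primer's last k bases to equal them.
Comparing (forward last k vs required): k=1: C vs G ✗; k=2: GC vs GC ✓; k=3: CGC vs GCT ✗; k=4: CCGC vs GCTT ✗; k=5: GCCGC vs GCTTT ✗; k=6: AGCCGC vs GCTTTC ✗.
Only k = 2 is perfect, so the longest perfect 3' overlap is 2.

Longest perfect overlap: 2 complementary base pairs; below the dimer-risk threshold (threshold 3).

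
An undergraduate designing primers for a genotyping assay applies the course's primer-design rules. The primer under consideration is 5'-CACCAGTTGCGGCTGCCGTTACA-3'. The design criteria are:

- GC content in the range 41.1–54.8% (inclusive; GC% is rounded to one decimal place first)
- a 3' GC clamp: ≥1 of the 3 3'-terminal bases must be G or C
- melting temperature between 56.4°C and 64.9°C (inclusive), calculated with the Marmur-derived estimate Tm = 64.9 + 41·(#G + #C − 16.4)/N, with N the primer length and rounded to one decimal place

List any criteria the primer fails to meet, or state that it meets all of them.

Fails: GC content.

Base counts: A=4, T=5, G=6, C=8 (length 23).
GC content: GC 14/23 = 60.9%, outside 41.1–54.8% ✗
GC clamp: 3' end ACA has 1 G/C ✓
Tm: Tm = 64.9 + 41·(14 − 16.4)/23 = 60.6°C ✓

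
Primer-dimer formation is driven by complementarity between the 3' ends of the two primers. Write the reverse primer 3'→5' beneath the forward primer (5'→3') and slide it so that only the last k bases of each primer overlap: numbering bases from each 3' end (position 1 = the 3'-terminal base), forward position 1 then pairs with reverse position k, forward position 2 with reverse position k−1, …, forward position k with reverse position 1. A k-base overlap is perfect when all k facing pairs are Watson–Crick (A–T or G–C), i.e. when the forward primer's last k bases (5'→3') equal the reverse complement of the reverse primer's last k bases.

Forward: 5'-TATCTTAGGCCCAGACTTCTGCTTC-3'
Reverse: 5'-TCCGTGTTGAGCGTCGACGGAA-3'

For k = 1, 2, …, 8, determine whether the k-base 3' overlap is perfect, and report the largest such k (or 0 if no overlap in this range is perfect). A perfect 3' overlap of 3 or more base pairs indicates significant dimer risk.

Last 8 bases (5'→3') — forward …TCTGCTTC, reverse …CGACGGAA.
Reverse complement of the reverse primer's last 8 bases: TTCCGTCG; its first k bases are the reverse complement of the reverse primer's last k bases, so a perfect k-base overlap needs the forward primer's last k bases to equal them.
Comparing (forward last k vs required): k=1: C vs T ✗; k=2: TC vs TT ✗; k=3: TTC vs TTC ✓; k=4: CTTC vs TTCC ✗; k=5: GCTTC vs TTCCG ✗; k=6: TGCTTC vs TTCCGT ✗; k=7: CTGCTTC vs TTCCGTC ✗; k=8: TCTGCTTC vs TTCCGTCG ✗.
Only k = 3 is perfect, so the longest perfect 3' overlap is 3.

Longest perfect overlap: 3 complementary base pairs; significant dimer risk (threshold 3).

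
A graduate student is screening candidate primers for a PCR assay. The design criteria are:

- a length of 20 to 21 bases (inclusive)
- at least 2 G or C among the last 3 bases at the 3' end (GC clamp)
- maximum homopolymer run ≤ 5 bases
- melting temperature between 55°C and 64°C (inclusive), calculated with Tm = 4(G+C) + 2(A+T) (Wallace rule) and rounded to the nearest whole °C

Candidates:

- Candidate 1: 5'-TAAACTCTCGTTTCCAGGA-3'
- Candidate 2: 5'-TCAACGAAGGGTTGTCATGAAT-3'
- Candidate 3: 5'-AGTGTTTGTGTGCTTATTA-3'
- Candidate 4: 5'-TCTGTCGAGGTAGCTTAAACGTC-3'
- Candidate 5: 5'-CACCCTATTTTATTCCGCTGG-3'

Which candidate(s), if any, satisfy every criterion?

Candidate 5 only.

Candidate 1 (19 nt, A=5 T=6 G=3 C=5): length 19, outside 20–21 ✗; 3' end GGA has 2 G/C ✓; longest run = 3 ✓; Tm = 2·11 + 4·8 = 54°C, outside 55–64°C ✗ — fails.
Candidate 2 (22 nt, A=7 T=6 G=6 C=3): length 22, outside 20–21 ✗; 3' end AAT has 0 G/C, need ≥2 ✗; longest run = 3 ✓; Tm = 2·13 + 4·9 = 62°C ✓ — fails.
Candidate 3 (19 nt, A=3 T=10 G=5 C=1): length 19, outside 20–21 ✗; 3' end TTA has 0 G/C, need ≥2 ✗; longest run = 3 ✓; Tm = 2·13 + 4·6 = 50°C, outside 55–64°C ✗ — fails.
Candidate 4 (23 nt, A=5 T=7 G=6 C=5): length 23, outside 20–21 ✗; 3' end GTC has 2 G/C ✓; longest run = 3 ✓; Tm = 2·12 + 4·11 = 68°C, outside 55–64°C ✗ — fails.
Candidate 5 (21 nt, A=3 T=8 G=3 C=7): length 21 ✓; 3' end TGG has 2 G/C ✓; longest run = 4 ✓; Tm = 2·11 + 4·10 = 62°C ✓ — passes.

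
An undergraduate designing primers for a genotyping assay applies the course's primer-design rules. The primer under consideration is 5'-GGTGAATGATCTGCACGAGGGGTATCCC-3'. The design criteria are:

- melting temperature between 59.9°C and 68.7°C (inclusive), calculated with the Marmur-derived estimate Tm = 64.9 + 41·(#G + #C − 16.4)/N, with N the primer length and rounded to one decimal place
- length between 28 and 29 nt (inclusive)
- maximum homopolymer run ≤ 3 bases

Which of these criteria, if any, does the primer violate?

Fails: homopolymer run.

Base counts: A=6, T=6, G=10, C=6 (length 28).
Tm: Tm = 64.9 + 41·(16 − 16.4)/28 = 64.3°C ✓
length: length 28 ✓
homopolymer run: longest run = 4, exceeds 3 ✗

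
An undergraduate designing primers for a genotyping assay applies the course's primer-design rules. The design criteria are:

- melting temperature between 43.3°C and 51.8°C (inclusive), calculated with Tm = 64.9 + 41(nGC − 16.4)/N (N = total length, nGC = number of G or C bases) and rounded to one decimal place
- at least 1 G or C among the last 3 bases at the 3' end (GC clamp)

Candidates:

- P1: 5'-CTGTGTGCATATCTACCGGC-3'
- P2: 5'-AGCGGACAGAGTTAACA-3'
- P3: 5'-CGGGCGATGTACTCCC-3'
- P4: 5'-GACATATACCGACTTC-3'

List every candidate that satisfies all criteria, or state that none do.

P2 and P3.

P1 (20 nt, A=3 T=6 G=5 C=6): Tm = 64.9 + 41·(11 − 16.4)/20 = 53.8°C, outside 43.3–51.8°C ✗; 3' end GGC has 3 G/C ✓ — fails.
P2 (17 nt, A=7 T=2 G=5 C=3): Tm = 64.9 + 41·(8 − 16.4)/17 = 44.6°C ✓; 3' end ACA has 1 G/C ✓ — passes.
P3 (16 nt, A=2 T=3 G=5 C=6): Tm = 64.9 + 41·(11 − 16.4)/16 = 51.1°C ✓; 3' end CCC has 3 G/C ✓ — passes.
P4 (16 nt, A=5 T=4 G=2 C=5): Tm = 64.9 + 41·(7 − 16.4)/16 = 40.8°C, outside 43.3–51.8°C ✗; 3' end TTC has 1 G/C ✓ — fails.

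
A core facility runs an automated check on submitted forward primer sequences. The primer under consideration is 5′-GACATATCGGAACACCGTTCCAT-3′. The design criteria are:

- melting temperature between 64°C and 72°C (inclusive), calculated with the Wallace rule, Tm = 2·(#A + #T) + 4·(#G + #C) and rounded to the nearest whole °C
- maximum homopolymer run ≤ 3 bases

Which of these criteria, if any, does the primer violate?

Meets all criteria.

Base counts: A=7, T=5, G=4, C=7 (length 23).
Tm: Tm = 2·12 + 4·11 = 68°C ✓
homopolymer run: longest run = 2 ✓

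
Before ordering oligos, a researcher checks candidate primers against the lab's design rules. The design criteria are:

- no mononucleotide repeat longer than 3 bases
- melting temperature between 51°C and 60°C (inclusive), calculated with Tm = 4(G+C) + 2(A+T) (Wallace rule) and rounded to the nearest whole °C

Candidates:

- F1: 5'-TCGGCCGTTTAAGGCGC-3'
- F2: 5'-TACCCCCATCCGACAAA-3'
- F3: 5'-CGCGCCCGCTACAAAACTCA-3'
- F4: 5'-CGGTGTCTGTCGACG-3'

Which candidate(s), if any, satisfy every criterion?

F1 only.

F1 (17 nt, A=2 T=4 G=6 C=5): longest run = 3 ✓; Tm = 2·6 + 4·11 = 56°C ✓ — passes.
F2 (17 nt, A=6 T=2 G=1 C=8): longest run = 5, exceeds 3 ✗; Tm = 2·8 + 4·9 = 52°C ✓ — fails.
F3 (20 nt, A=6 T=2 G=3 C=9): longest run = 4, exceeds 3 ✗; Tm = 2·8 + 4·12 = 64°C, outside 51–60°C ✗ — fails.
F4 (15 nt, A=1 T=4 G=6 C=4): longest run = 2 ✓; Tm = 2·5 + 4·10 = 50°C, outside 51–60°C ✗ — fails.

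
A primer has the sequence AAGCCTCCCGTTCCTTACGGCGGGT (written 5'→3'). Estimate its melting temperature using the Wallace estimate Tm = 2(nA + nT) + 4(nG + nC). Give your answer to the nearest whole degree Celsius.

82°C

Base counts: A=3, T=6, G=7, C=9 (length 25).
Tm = 2·(3+6) + 4·(7+9) = 2·9 + 4·16 = 18 + 64 = 82°C.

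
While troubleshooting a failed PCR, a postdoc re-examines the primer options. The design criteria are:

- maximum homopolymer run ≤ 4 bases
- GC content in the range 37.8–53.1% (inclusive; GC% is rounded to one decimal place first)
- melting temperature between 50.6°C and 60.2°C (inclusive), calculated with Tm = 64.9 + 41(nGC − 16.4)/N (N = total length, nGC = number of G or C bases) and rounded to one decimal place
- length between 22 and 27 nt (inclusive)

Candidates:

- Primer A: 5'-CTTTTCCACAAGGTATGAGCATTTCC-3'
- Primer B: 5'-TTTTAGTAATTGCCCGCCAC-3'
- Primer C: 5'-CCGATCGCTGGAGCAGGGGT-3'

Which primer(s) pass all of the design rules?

Primer A (26 nt, A=6 T=9 G=4 C=7): longest run = 4 ✓; GC 11/26 = 42.3% ✓; Tm = 64.9 + 41·(11 − 16.4)/26 = 56.4°C ✓; length 26 ✓ — passes.
Primer B (20 nt, A=4 T=7 G=3 C=6): longest run = 4 ✓; GC 9/20 = 45.0% ✓; Tm = 64.9 + 41·(9 − 16.4)/20 = 49.7°C, outside 50.6–60.2°C ✗; length 20, outside 22–27 ✗ — fails.
Primer C (20 nt, A=3 T=3 G=9 C=5): longest run = 4 ✓; GC 14/20 = 70.0%, outside 37.8–53.1% ✗; Tm = 64.9 + 41·(14 − 16.4)/20 = 60.0°C ✓; length 20, outside 22–27 ✗ — fails.

Primer A only.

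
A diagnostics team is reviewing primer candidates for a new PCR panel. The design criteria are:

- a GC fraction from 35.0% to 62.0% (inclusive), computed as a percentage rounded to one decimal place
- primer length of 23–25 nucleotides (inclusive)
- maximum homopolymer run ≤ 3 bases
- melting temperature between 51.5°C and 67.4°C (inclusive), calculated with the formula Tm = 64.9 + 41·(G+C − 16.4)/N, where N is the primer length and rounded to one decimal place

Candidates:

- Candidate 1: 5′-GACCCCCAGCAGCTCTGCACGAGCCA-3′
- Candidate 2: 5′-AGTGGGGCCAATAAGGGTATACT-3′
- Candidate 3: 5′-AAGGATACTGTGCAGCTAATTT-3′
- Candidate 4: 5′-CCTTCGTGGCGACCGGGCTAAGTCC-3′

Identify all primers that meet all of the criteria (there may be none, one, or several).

Candidate 1 (26 nt, A=6 T=2 G=6 C=12): GC 18/26 = 69.2%, outside 35.0–62.0% ✗; length 26, outside 23–25 ✗; longest run = 5, exceeds 3 ✗; Tm = 64.9 + 41·(18 − 16.4)/26 = 67.4°C ✓ — fails.
Candidate 2 (23 nt, A=7 T=5 G=8 C=3): GC 11/23 = 47.8% ✓; length 23 ✓; longest run = 4, exceeds 3 ✗; Tm = 64.9 + 41·(11 − 16.4)/23 = 55.3°C ✓ — fails.
Candidate 3 (22 nt, A=7 T=7 G=5 C=3): GC 8/22 = 36.4% ✓; length 22, outside 23–25 ✗; longest run = 3 ✓; Tm = 64.9 + 41·(8 − 16.4)/22 = 49.2°C, outside 51.5–67.4°C ✗ — fails.
Candidate 4 (25 nt, A=3 T=5 G=8 C=9): GC 17/25 = 68.0%, outside 35.0–62.0% ✗; length 25 ✓; longest run = 3 ✓; Tm = 64.9 + 41·(17 − 16.4)/25 = 65.9°C ✓ — fails.

None of the candidates satisfy all criteria.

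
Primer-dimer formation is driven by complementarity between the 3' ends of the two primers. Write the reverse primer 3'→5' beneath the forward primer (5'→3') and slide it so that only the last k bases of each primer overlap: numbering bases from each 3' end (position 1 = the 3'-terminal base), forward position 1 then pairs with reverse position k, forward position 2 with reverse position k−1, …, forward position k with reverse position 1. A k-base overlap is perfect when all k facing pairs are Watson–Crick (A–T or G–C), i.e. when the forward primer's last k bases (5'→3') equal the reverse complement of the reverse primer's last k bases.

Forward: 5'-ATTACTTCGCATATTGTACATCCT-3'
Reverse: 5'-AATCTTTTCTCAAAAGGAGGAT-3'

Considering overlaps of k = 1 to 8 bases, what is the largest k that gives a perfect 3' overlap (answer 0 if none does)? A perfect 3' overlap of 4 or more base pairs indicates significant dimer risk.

Longest perfect overlap: 5 complementary base pairs; significant dimer risk (threshold 4).

Last 8 bases (5'→3') — forward …TACATCCT, reverse …AGGAGGAT.
Reverse complement of the reverse primer's last 8 bases: ATCCTCCT; its first k bases are the reverse complement of the reverse primer's last k bases, so a perfect k-base overlap needs the forward primer's last k bases to equal them.
Comparing (forward last k vs required): k=1: T vs A ✗; k=2: CT vs AT ✗; k=3: CCT vs ATC ✗; k=4: TCCT vs ATCC ✗; k=5: ATCCT vs ATCCT ✓; k=6: CATCCT vs ATCCTC ✗; k=7: ACATCCT vs ATCCTCC ✗; k=8: TACATCCT vs ATCCTCCT ✗.
Only k = 5 is perfect, so the longest perfect 3' overlap is 5.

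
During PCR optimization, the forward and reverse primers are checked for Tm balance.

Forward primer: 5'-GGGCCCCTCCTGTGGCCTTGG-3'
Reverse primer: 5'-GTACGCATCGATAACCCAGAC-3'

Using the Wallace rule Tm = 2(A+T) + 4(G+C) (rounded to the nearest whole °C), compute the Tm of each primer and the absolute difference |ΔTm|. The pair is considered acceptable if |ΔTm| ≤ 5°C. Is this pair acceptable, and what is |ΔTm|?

|ΔTm| = 10°C; the pair is not acceptable.

Forward: A=0 T=5 G=8 C=8 → Tm = 2·5 + 4·16 = 74°C.
Reverse: A=7 T=3 G=4 C=7 → Tm = 2·10 + 4·11 = 64°C.
|ΔTm| = |74 − 64| = 10°C, > 5°C.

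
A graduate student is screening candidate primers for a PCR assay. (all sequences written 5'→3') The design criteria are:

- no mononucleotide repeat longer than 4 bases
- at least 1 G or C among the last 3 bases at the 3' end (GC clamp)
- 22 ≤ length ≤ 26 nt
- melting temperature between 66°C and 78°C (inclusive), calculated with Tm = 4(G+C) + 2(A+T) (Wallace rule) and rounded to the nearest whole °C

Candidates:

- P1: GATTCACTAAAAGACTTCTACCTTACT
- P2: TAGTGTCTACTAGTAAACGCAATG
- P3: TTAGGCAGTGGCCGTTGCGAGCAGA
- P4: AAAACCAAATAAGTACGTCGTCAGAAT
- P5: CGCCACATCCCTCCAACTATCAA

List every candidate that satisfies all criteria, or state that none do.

P1 (27 nt, A=9 T=9 G=2 C=7): longest run = 4 ✓; 3' end ACT has 1 G/C ✓; length 27, outside 22–26 ✗; Tm = 2·18 + 4·9 = 72°C ✓ — fails.
P2 (24 nt, A=8 T=7 G=5 C=4): longest run = 3 ✓; 3' end ATG has 1 G/C ✓; length 24 ✓; Tm = 2·15 + 4·9 = 66°C ✓ — passes.
P3 (25 nt, A=5 T=5 G=10 C=5): longest run = 2 ✓; 3' end AGA has 1 G/C ✓; length 25 ✓; Tm = 2·10 + 4·15 = 80°C, outside 66–78°C ✗ — fails.
P4 (27 nt, A=13 T=5 G=4 C=5): longest run = 4 ✓; 3' end AAT has 0 G/C, need ≥1 ✗; length 27, outside 22–26 ✗; Tm = 2·18 + 4·9 = 72°C ✓ — fails.
P5 (23 nt, A=7 T=4 G=1 C=11): longest run = 3 ✓; 3' end CAA has 1 G/C ✓; length 23 ✓; Tm = 2·11 + 4·12 = 70°C ✓ — passes.

P2 and P5.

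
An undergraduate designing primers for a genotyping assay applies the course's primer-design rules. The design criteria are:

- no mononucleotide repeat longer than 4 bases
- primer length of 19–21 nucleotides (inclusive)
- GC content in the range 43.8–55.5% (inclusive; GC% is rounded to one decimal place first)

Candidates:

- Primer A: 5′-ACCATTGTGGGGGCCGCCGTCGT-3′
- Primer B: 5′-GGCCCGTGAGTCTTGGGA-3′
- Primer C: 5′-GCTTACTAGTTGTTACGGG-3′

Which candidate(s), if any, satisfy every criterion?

Primer A (23 nt, A=2 T=5 G=9 C=7): longest run = 5, exceeds 4 ✗; length 23, outside 19–21 ✗; GC 16/23 = 69.6%, outside 43.8–55.5% ✗ — fails.
Primer B (18 nt, A=2 T=4 G=8 C=4): longest run = 3 ✓; length 18, outside 19–21 ✗; GC 12/18 = 66.7%, outside 43.8–55.5% ✗ — fails.
Primer C (19 nt, A=3 T=7 G=6 C=3): longest run = 3 ✓; length 19 ✓; GC 9/19 = 47.4% ✓ — passes.

Primer C only.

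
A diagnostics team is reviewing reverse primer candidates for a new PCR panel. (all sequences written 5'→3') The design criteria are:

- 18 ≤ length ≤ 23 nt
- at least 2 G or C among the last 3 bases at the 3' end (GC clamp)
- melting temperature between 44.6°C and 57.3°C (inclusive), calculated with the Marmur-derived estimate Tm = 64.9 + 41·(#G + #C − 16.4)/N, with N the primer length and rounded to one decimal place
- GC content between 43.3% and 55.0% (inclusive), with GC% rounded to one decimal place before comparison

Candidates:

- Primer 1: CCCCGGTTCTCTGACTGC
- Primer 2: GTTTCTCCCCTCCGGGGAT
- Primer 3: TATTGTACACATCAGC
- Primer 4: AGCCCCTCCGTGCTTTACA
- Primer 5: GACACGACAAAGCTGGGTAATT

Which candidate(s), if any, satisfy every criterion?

Primer 1 (18 nt, A=1 T=5 G=4 C=8): length 18 ✓; 3' end TGC has 2 G/C ✓; Tm = 64.9 + 41·(12 − 16.4)/18 = 54.9°C ✓; GC 12/18 = 66.7%, outside 43.3–55.0% ✗ — fails.
Primer 2 (19 nt, A=1 T=6 G=5 C=7): length 19 ✓; 3' end GAT has 1 G/C, need ≥2 ✗; Tm = 64.9 + 41·(12 − 16.4)/19 = 55.4°C ✓; GC 12/19 = 63.2%, outside 43.3–55.0% ✗ — fails.
Primer 3 (16 nt, A=5 T=5 G=2 C=4): length 16, outside 18–23 ✗; 3' end AGC has 2 G/C ✓; Tm = 64.9 + 41·(6 − 16.4)/16 = 38.3°C, outside 44.6–57.3°C ✗; GC 6/16 = 37.5%, outside 43.3–55.0% ✗ — fails.
Primer 4 (19 nt, A=3 T=5 G=3 C=8): length 19 ✓; 3' end ACA has 1 G/C, need ≥2 ✗; Tm = 64.9 + 41·(11 − 16.4)/19 = 53.2°C ✓; GC 11/19 = 57.9%, outside 43.3–55.0% ✗ — fails.
Primer 5 (22 nt, A=8 T=4 G=6 C=4): length 22 ✓; 3' end ATT has 0 G/C, need ≥2 ✗; Tm = 64.9 + 41·(10 − 16.4)/22 = 53.0°C ✓; GC 10/22 = 45.5% ✓ — fails.

None of the candidates satisfy all criteria.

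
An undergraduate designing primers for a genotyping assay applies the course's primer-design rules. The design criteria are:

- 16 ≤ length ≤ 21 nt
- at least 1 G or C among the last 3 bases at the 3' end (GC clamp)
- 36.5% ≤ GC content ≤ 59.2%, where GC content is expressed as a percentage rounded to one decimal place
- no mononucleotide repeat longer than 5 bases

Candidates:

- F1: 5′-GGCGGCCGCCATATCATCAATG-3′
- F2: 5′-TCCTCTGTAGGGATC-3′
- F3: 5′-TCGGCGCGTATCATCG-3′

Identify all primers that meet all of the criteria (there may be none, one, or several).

F1 (22 nt, A=5 T=4 G=6 C=7): length 22, outside 16–21 ✗; 3' end ATG has 1 G/C ✓; GC 13/22 = 59.1% ✓; longest run = 2 ✓ — fails.
F2 (15 nt, A=2 T=5 G=4 C=4): length 15, outside 16–21 ✗; 3' end ATC has 1 G/C ✓; GC 8/15 = 53.3% ✓; longest run = 3 ✓ — fails.
F3 (16 nt, A=2 T=4 G=5 C=5): length 16 ✓; 3' end TCG has 2 G/C ✓; GC 10/16 = 62.5%, outside 36.5–59.2% ✗; longest run = 2 ✓ — fails.

None of the candidates satisfy all criteria.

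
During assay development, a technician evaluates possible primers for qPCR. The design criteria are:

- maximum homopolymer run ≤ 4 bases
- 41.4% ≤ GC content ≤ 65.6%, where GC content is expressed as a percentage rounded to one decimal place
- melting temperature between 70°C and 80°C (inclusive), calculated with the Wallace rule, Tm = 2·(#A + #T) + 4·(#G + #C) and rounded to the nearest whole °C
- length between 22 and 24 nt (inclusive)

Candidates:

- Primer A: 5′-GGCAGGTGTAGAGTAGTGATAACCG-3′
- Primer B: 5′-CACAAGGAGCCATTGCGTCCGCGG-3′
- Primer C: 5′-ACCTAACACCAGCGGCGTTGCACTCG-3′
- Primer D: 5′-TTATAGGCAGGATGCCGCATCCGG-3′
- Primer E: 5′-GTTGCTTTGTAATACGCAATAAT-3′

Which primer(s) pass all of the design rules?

Primer A (25 nt, A=7 T=5 G=10 C=3): longest run = 2 ✓; GC 13/25 = 52.0% ✓; Tm = 2·12 + 4·13 = 76°C ✓; length 25, outside 22–24 ✗ — fails.
Primer B (24 nt, A=5 T=3 G=8 C=8): longest run = 2 ✓; GC 16/24 = 66.7%, outside 41.4–65.6% ✗; Tm = 2·8 + 4·16 = 80°C ✓; length 24 ✓ — fails.
Primer C (26 nt, A=6 T=4 G=6 C=10): longest run = 2 ✓; GC 16/26 = 61.5% ✓; Tm = 2·10 + 4·16 = 84°C, outside 70–80°C ✗; length 26, outside 22–24 ✗ — fails.
Primer D (24 nt, A=5 T=5 G=8 C=6): longest run = 2 ✓; GC 14/24 = 58.3% ✓; Tm = 2·10 + 4·14 = 76°C ✓; length 24 ✓ — passes.
Primer E (23 nt, A=7 T=9 G=4 C=3): longest run = 3 ✓; GC 7/23 = 30.4%, outside 41.4–65.6% ✗; Tm = 2·16 + 4·7 = 60°C, outside 70–80°C ✗; length 23 ✓ — fails.

Primer D only.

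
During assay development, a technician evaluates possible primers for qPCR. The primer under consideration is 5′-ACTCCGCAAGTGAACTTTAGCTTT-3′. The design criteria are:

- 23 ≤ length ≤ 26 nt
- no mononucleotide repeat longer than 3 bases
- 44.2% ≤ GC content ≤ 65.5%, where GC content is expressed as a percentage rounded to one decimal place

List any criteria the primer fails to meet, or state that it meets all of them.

Base counts: A=6, T=8, G=4, C=6 (length 24).
length: length 24 ✓
homopolymer run: longest run = 3 ✓
GC content: GC 10/24 = 41.7%, outside 44.2–65.5% ✗

Fails: GC content.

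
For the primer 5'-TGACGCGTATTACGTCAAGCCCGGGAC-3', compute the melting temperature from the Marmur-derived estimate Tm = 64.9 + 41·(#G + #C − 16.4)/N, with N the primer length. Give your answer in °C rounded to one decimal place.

64.3°C

Base counts: A=6, T=5, G=8, C=8; G+C = 16, N = 27.
Tm = 64.9 + 41·(16 − 16.4)/27 = 64.9 + -16.40/27 = 64.3°C.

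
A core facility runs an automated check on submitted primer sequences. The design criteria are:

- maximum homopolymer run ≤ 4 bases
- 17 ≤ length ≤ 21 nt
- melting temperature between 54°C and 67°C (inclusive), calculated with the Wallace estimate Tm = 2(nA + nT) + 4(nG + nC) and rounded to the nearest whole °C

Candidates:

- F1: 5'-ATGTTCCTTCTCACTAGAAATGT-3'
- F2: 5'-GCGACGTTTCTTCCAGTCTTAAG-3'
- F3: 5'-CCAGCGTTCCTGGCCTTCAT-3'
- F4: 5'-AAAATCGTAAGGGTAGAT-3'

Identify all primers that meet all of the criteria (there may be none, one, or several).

F3 only.

F1 (23 nt, A=6 T=9 G=3 C=5): longest run = 3 ✓; length 23, outside 17–21 ✗; Tm = 2·15 + 4·8 = 62°C ✓ — fails.
F2 (23 nt, A=4 T=8 G=5 C=6): longest run = 3 ✓; length 23, outside 17–21 ✗; Tm = 2·12 + 4·11 = 68°C, outside 54–67°C ✗ — fails.
F3 (20 nt, A=2 T=6 G=4 C=8): longest run = 2 ✓; length 20 ✓; Tm = 2·8 + 4·12 = 64°C ✓ — passes.
F4 (18 nt, A=8 T=4 G=5 C=1): longest run = 4 ✓; length 18 ✓; Tm = 2·12 + 4·6 = 48°C, outside 54–67°C ✗ — fails.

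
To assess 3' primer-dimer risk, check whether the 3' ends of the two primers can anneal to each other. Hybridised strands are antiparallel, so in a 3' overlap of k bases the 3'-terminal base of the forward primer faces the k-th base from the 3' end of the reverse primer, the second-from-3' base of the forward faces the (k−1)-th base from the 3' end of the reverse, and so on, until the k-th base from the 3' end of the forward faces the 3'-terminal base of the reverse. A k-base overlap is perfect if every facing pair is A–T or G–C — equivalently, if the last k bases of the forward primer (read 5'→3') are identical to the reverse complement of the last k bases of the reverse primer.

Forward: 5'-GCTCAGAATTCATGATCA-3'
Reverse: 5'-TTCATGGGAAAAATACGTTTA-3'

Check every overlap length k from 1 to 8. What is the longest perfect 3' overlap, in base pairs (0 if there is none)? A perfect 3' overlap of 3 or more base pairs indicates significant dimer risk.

Last 8 bases (5'→3') — forward …CATGATCA, reverse …TACGTTTA.
Reverse complement of the reverse primer's last 8 bases: TAAACGTA; its first k bases are the reverse complement of the reverse primer's last k bases, so a perfect k-base overlap needs the forward primer's last k bases to equal them.
Comparing (forward last k vs required): k=1: A vs T ✗; k=2: CA vs TA ✗; k=3: TCA vs TAA ✗; k=4: ATCA vs TAAA ✗; k=5: GATCA vs TAAAC ✗; k=6: TGATCA vs TAAACG ✗; k=7: ATGATCA vs TAAACGT ✗; k=8: CATGATCA vs TAAACGTA ✗.
No overlap length from 1 to 8 is perfect, so the longest perfect 3' overlap is 0.

Longest perfect overlap: 0 complementary base pairs; below the dimer-risk threshold (threshold 3).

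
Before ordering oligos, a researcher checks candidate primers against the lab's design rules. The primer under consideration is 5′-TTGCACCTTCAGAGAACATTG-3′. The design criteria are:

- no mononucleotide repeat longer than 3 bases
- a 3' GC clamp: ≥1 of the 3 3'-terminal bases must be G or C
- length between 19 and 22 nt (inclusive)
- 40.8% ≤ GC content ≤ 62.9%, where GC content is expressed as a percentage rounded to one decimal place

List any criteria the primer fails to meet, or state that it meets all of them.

Meets all criteria.

Base counts: A=6, T=6, G=4, C=5 (length 21).
homopolymer run: longest run = 2 ✓
GC clamp: 3' end TTG has 1 G/C ✓
length: length 21 ✓
GC content: GC 9/21 = 42.9% ✓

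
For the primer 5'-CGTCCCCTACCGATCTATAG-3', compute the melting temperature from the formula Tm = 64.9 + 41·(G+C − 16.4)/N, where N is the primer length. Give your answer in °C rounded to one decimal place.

53.8°C

Base counts: A=4, T=5, G=3, C=8; G+C = 11, N = 20.
Tm = 64.9 + 41·(11 − 16.4)/20 = 64.9 + -221.40/20 = 53.8°C.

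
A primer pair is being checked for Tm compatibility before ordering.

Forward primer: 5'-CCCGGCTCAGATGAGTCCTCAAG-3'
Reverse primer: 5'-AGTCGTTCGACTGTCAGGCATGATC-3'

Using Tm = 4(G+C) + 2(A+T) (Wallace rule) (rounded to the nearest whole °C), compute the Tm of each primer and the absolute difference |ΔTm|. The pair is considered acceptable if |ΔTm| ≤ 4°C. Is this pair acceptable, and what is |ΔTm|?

Forward: A=5 T=4 G=6 C=8 → Tm = 2·9 + 4·14 = 74°C.
Reverse: A=5 T=7 G=7 C=6 → Tm = 2·12 + 4·13 = 76°C.
|ΔTm| = |74 − 76| = 2°C, ≤ 4°C.

|ΔTm| = 2°C; the pair is acceptable.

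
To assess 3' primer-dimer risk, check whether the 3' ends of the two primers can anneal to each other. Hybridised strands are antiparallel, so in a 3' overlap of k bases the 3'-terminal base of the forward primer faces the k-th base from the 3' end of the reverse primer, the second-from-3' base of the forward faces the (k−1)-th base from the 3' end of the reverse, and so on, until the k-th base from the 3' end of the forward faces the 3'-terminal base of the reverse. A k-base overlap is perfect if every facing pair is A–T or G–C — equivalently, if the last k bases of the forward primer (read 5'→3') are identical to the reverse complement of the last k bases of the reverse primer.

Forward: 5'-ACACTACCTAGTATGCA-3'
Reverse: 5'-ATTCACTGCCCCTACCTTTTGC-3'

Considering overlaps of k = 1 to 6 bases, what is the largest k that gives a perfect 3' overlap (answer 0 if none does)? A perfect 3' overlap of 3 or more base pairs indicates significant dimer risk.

Last 6 bases (5'→3') — forward …TATGCA, reverse …TTTTGC.
Reverse complement of the reverse primer's last 6 bases: GCAAAA; its first k bases are the reverse complement of the reverse primer's last k bases, so a perfect k-base overlap needs the forward primer's last k bases to equal them.
Comparing (forward last k vs required): k=1: A vs G ✗; k=2: CA vs GC ✗; k=3: GCA vs GCA ✓; k=4: TGCA vs GCAA ✗; k=5: ATGCA vs GCAAA ✗; k=6: TATGCA vs GCAAAA ✗.
Only k = 3 is perfect, so the longest perfect 3' overlap is 3.

Longest perfect overlap: 3 complementary base pairs; significant dimer risk (threshold 3).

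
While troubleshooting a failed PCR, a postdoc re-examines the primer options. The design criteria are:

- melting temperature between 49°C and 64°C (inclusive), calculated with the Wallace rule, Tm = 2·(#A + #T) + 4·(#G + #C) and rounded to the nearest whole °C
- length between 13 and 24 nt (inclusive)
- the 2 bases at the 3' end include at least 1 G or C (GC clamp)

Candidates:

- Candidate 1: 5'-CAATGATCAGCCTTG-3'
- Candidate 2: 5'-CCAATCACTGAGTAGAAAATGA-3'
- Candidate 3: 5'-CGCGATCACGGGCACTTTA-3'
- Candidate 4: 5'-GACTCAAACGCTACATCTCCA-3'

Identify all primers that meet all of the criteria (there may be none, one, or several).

Candidate 1 (15 nt, A=4 T=4 G=3 C=4): Tm = 2·8 + 4·7 = 44°C, outside 49–64°C ✗; length 15 ✓; 3' end TG has 1 G/C ✓ — fails.
Candidate 2 (22 nt, A=10 T=4 G=4 C=4): Tm = 2·14 + 4·8 = 60°C ✓; length 22 ✓; 3' end GA has 1 G/C ✓ — passes.
Candidate 3 (19 nt, A=4 T=4 G=5 C=6): Tm = 2·8 + 4·11 = 60°C ✓; length 19 ✓; 3' end TA has 0 G/C, need ≥1 ✗ — fails.
Candidate 4 (21 nt, A=7 T=4 G=2 C=8): Tm = 2·11 + 4·10 = 62°C ✓; length 21 ✓; 3' end CA has 1 G/C ✓ — passes.

Candidate 2 and Candidate 4.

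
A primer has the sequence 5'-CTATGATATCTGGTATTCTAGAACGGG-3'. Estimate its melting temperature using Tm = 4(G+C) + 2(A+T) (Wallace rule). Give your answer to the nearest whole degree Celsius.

Base counts: A=7, T=9, G=7, C=4 (length 27).
Tm = 2·(7+9) + 4·(7+4) = 2·16 + 4·11 = 32 + 44 = 76°C.

76°C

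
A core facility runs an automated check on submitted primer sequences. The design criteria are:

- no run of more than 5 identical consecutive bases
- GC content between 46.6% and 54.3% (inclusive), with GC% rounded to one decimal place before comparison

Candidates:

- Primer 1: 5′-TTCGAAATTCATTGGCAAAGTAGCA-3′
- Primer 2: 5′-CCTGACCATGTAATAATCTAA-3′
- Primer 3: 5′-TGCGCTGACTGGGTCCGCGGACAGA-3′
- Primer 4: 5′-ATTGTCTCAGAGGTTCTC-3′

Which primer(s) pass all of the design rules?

Primer 1 (25 nt, A=9 T=7 G=5 C=4): longest run = 3 ✓; GC 9/25 = 36.0%, outside 46.6–54.3% ✗ — fails.
Primer 2 (21 nt, A=8 T=6 G=2 C=5): longest run = 2 ✓; GC 7/21 = 33.3%, outside 46.6–54.3% ✗ — fails.
Primer 3 (25 nt, A=4 T=4 G=10 C=7): longest run = 3 ✓; GC 17/25 = 68.0%, outside 46.6–54.3% ✗ — fails.
Primer 4 (18 nt, A=3 T=7 G=4 C=4): longest run = 2 ✓; GC 8/18 = 44.4%, outside 46.6–54.3% ✗ — fails.

None of the candidates satisfy all criteria.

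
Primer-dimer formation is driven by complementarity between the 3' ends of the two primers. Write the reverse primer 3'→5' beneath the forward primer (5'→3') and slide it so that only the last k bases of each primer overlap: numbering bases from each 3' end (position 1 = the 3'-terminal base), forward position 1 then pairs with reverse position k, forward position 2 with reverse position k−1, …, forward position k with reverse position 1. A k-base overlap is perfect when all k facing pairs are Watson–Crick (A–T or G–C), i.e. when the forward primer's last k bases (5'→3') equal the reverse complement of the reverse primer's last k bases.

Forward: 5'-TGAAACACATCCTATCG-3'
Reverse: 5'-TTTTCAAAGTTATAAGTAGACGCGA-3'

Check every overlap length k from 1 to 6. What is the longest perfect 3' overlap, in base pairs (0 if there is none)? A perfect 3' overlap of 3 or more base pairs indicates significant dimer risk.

Longest perfect overlap: 3 complementary base pairs; significant dimer risk (threshold 3).

Last 6 bases (5'→3') — forward …CTATCG, reverse …ACGCGA.
Reverse complement of the reverse primer's last 6 bases: TCGCGT; its first k bases are the reverse complement of the reverse primer's last k bases, so a perfect k-base overlap needs the forward primer's last k bases to equal them.
Comparing (forward last k vs required): k=1: G vs T ✗; k=2: CG vs TC ✗; k=3: TCG vs TCG ✓; k=4: ATCG vs TCGC ✗; k=5: TATCG vs TCGCG ✗; k=6: CTATCG vs TCGCGT ✗.
Only k = 3 is perfect, so the longest perfect 3' overlap is 3.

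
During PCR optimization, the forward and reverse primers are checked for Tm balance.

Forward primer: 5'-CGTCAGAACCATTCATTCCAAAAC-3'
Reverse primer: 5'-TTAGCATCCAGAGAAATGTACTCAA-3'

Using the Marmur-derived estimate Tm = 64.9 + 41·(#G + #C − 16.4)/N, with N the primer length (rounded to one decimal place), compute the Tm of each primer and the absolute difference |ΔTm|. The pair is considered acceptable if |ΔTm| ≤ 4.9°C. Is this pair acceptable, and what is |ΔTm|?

|ΔTm| = 1.2°C; the pair is acceptable.

Forward: G+C = 10, N = 24 → Tm = 64.9 + 41·(10 − 16.4)/24 = 54.0°C.
Reverse: G+C = 9, N = 25 → Tm = 64.9 + 41·(9 − 16.4)/25 = 52.8°C.
|ΔTm| = |54.0 − 52.8| = 1.2°C, ≤ 4.9°C.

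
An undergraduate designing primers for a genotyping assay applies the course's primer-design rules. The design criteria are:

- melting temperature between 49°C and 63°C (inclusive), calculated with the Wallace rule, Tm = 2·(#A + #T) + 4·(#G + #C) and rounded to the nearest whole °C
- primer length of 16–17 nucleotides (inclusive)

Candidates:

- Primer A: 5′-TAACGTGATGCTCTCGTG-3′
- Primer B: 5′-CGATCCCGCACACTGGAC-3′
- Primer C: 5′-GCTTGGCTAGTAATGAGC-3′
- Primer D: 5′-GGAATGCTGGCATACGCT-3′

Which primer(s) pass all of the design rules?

Primer A (18 nt, A=3 T=6 G=5 C=4): Tm = 2·9 + 4·9 = 54°C ✓; length 18, outside 16–17 ✗ — fails.
Primer B (18 nt, A=4 T=2 G=4 C=8): Tm = 2·6 + 4·12 = 60°C ✓; length 18, outside 16–17 ✗ — fails.
Primer C (18 nt, A=4 T=5 G=6 C=3): Tm = 2·9 + 4·9 = 54°C ✓; length 18, outside 16–17 ✗ — fails.
Primer D (18 nt, A=4 T=4 G=6 C=4): Tm = 2·8 + 4·10 = 56°C ✓; length 18, outside 16–17 ✗ — fails.

None of the candidates satisfy all criteria.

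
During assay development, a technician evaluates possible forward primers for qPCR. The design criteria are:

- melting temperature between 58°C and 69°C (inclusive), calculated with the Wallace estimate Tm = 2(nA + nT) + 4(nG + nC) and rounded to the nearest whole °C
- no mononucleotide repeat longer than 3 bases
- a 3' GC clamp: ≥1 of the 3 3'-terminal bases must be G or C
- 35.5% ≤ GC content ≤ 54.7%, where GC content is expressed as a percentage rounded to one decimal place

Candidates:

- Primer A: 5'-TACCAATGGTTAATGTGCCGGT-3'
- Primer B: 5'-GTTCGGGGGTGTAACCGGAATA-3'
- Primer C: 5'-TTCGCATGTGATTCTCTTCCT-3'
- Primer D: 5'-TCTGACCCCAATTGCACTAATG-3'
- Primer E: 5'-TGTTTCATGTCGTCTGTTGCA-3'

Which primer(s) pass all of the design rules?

Primer A, Primer C and Primer E.

Primer A (22 nt, A=5 T=7 G=6 C=4): Tm = 2·12 + 4·10 = 64°C ✓; longest run = 2 ✓; 3' end GGT has 2 G/C ✓; GC 10/22 = 45.5% ✓ — passes.
Primer B (22 nt, A=5 T=5 G=9 C=3): Tm = 2·10 + 4·12 = 68°C ✓; longest run = 5, exceeds 3 ✗; 3' end ATA has 0 G/C, need ≥1 ✗; GC 12/22 = 54.5% ✓ — fails.
Primer C (21 nt, A=2 T=10 G=3 C=6): Tm = 2·12 + 4·9 = 60°C ✓; longest run = 2 ✓; 3' end CCT has 2 G/C ✓; GC 9/21 = 42.9% ✓ — passes.
Primer D (22 nt, A=6 T=6 G=3 C=7): Tm = 2·12 + 4·10 = 64°C ✓; longest run = 4, exceeds 3 ✗; 3' end ATG has 1 G/C ✓; GC 10/22 = 45.5% ✓ — fails.
Primer E (21 nt, A=2 T=10 G=5 C=4): Tm = 2·12 + 4·9 = 60°C ✓; longest run = 3 ✓; 3' end GCA has 2 G/C ✓; GC 9/21 = 42.9% ✓ — passes.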